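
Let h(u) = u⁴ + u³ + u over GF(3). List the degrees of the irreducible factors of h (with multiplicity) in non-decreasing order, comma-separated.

1, 1, 2

Roots in GF(3): h(0) = 0 → root; h(1) = 0 → root; h(2) = 2.
Linear factors from roots: (u), (u - 1).
Complete factorization: h(u) = (u)·(u - 1)·(u² - u - 1).
Factor degrees with multiplicity: 1 + 1 + 2 = 4.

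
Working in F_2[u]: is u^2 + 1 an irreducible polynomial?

Write m(u) = u^2 + 1.
Check for roots in F_2: m(0) = 1; m(1) = 0 → root.
m(1) = 0, so (u − 1) divides m(u); m is reducible.

No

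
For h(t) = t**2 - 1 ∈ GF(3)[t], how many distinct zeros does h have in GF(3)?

2

Evaluate at each of the 3 elements of GF(3):
h(0) = 2; h(1) = 0 → root; h(2) = 0 → root.
Roots: {1, 2}.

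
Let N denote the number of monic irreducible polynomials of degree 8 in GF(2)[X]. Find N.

Gauss's count: N_{2}(8) = (1/8) Σ_{d|8} μ(8/d)·2^d.
Divisors of 8: 1, 2, 4, 8; μ(8/d) for each: 0, 0, -1, 1.
Σ = − 2^4 + 2^8 = 240.
N = 240/8 = 30.

30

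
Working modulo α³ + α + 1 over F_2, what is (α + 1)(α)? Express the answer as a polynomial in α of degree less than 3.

α^2 + α

Multiply in F_2[α]: (α + 1)·(α) = α² + α.
Reduced: α² + α.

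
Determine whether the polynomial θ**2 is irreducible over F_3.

Write P(θ) = θ**2.
Check for roots in F_3: P(0) = 0 → root; P(1) = 1; P(2) = 1.
P(0) = 0, so (θ) divides P(θ); P is reducible.

No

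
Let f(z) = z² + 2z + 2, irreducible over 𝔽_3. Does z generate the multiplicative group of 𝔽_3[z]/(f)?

Yes

|GF(3^2)^×| = 3^2 − 1 = 8. Prime factorization: 8 = 2^3.
f is primitive ⇔ z has order 8 in GF(3)[z]/(f), i.e. z^(8/q) ≠ 1 for each prime q | 8.
z^(4) mod f = 2.
None equal 1, so z has full order 8; f is primitive.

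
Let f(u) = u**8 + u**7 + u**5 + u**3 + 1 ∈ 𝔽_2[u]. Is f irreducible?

Check for roots in 𝔽_2: f(0) = 1; f(1) = 1.
No roots, so no linear factors.
Monic irreducibles of degree 2 over GF(2): u**2 + u + 1.
None of them divide f (all give nonzero remainder).
Monic irreducibles of degree 3 over GF(2): u**3 + u + 1, u**3 + u**2 + 1.
None of them divide f (all give nonzero remainder).
Monic irreducibles of degree 4 over GF(2): u**4 + u + 1, u**4 + u**3 + 1, u**4 + u**3 + u**2 + u + 1.
None of them divide f (all give nonzero remainder).
No irreducible factor of degree ≤ 4 exists, so f is irreducible over GF(2).

Yes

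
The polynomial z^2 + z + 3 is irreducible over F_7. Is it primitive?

Write f(z) = z^2 + z + 3.
|GF(7^2)^×| = 7^2 − 1 = 48. Prime factorization: 48 = 2^4·3.
f is primitive ⇔ z has order 48 in GF(7)[z]/(f), i.e. z^(48/q) ≠ 1 for each prime q | 48.
z^(24) mod f = 6.
z^(16) mod f = 2.
None equal 1, so z has full order 48; f is primitive.

Yes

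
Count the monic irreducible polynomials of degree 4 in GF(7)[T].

588

The number of monic irreducibles of degree 4 over GF(7) is (1/4)·Σ_{d∣4} μ(4/d) 7^d.
Divisors of 4: 1, 2, 4; μ(4/d) for each: 0, -1, 1.
Σ = − 7^2 + 7^4 = 2352.
N = 2352/4 = 588.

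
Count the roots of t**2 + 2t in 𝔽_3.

Write f(t) = t**2 + 2t.
Evaluate at each of the 3 elements of 𝔽_3:
f(0) = 0 → root; f(1) = 0 → root; f(2) = 2.
Roots: {0, 1}.

2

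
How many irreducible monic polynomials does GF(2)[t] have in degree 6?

9

x^(2^6) − x is the product of all monic irreducibles of degree dividing 6; Möbius inversion gives N = (1/6) Σ μ(6/d)·2^d.
Divisors of 6: 1, 2, 3, 6; μ(6/d) for each: 1, -1, -1, 1.
Σ = 2^1 − 2^2 − 2^3 + 2^6 = 54.
N = 54/6 = 9.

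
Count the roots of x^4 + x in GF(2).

Write f(x) = x^4 + x.
Evaluate at each of the 2 elements of GF(2):
f(0) = 0 → root; f(1) = 0 → root.
Roots: {0, 1}.

2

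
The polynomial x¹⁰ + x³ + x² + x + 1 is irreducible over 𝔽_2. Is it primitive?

No

Write f(x) = x¹⁰ + x³ + x² + x + 1.
|GF(2^10)^×| = 2^10 − 1 = 1023. Prime factorization: 1023 = 3·11·31.
f is primitive ⇔ x has order 1023 in GF(2)[x]/(f), i.e. x^(1023/q) ≠ 1 for each prime q | 1023.
x^(341) mod f = 1
x^(93) mod f = x⁷ + x⁶ + x⁵ + x⁴ + x².
x^(33) mod f = x⁵ + x⁴ + x³ + x.
Since x^(341) = 1, the order of x divides 341 < 1023; not primitive.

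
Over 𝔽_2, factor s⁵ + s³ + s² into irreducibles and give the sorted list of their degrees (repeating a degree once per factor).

Write g(s) = s⁵ + s³ + s².
Roots in 𝔽_2: g(0) = 0 → root; g(1) = 1.
Linear factors from roots: (s).
Complete factorization: g(s) = (s)^2·(s³ + s + 1).
Factor degrees with multiplicity: 1 + 1 + 3 = 5.

1, 1, 3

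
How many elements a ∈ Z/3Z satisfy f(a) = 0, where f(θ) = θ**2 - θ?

Evaluate at each of the 3 elements of Z/3Z:
f(0) = 0 → root; f(1) = 0 → root; f(2) = 2.
Roots: {0, 1}.

2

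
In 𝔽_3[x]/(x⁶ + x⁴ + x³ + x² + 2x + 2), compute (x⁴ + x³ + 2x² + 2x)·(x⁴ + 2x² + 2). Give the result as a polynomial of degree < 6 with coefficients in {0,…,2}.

Multiply in 𝔽_3[x]: (x⁴ + x³ + 2x² + 2x)·(x⁴ + 2x² + 2) = x⁸ + x⁷ + x⁶ + x⁵ + x² + x.
Reduce using x⁶ ≡ 2x⁴ + 2x³ + 2x² + x + 1 (mod x⁶ + x⁴ + x³ + x² + 2x + 2).
Reduced: 2x⁵ + x⁴ + 2x.

2x^5 + x^4 + 2x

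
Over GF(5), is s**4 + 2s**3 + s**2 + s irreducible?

Write f(s) = s**4 + 2s**3 + s**2 + s.
Check for roots in GF(5): f(0) = 0 → root; f(1) = 0 → root; f(2) = 3; f(3) = 2; f(4) = 4.
f(0) = 0, so (s) divides f(s); f is reducible.

No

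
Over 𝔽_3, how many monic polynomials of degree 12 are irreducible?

Gauss's count: N_{3}(12) = (1/12) Σ_{d|12} μ(12/d)·3^d.
Divisors of 12: 1, 2, 3, 4, 6, 12; μ(12/d) for each: 0, 1, 0, -1, -1, 1.
Σ = 3^2 − 3^4 − 3^6 + 3^12 = 530640.
N = 530640/12 = 44220.

44220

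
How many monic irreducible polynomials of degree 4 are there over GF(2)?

3

Gauss's count: N_{2}(4) = (1/4) Σ_{d|4} μ(4/d)·2^d.
Divisors of 4: 1, 2, 4; μ(4/d) for each: 0, -1, 1.
Σ = − 2^2 + 2^4 = 12.
N = 12/4 = 3.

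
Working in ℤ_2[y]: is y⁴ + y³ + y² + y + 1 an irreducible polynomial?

Yes

Write m(y) = y⁴ + y³ + y² + y + 1.
Check for roots in ℤ_2: m(0) = 1; m(1) = 1.
No roots, so no linear factors.
Monic irreducibles of degree 2 over GF(2): y² + y + 1.
None of them divide m (all give nonzero remainder).
No irreducible factor of degree ≤ 2 exists, so m is irreducible over GF(2).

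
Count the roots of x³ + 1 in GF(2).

1

Write g(x) = x³ + 1.
Evaluate at each of the 2 elements of GF(2):
g(0) = 1; g(1) = 0 → root.
Roots: {1}.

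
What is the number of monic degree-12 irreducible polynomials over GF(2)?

Gauss's count: N_{2}(12) = (1/12) Σ_{d|12} μ(12/d)·2^d.
Divisors of 12: 1, 2, 3, 4, 6, 12; μ(12/d) for each: 0, 1, 0, -1, -1, 1.
Σ = 2^2 − 2^4 − 2^6 + 2^12 = 4020.
N = 4020/12 = 335.

335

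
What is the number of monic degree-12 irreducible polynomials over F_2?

335

By the necklace-counting formula, N_2(12) = (1/12) Σ_{d|12} μ(12/d)·2^d.
Divisors of 12: 1, 2, 3, 4, 6, 12; μ(12/d) for each: 0, 1, 0, -1, -1, 1.
Σ = 2^2 − 2^4 − 2^6 + 2^12 = 4020.
N = 4020/12 = 335.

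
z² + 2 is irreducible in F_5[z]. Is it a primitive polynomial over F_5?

No

Write f(z) = z² + 2.
|GF(5^2)^×| = 5^2 − 1 = 24. Prime factorization: 24 = 2^3·3.
f is primitive ⇔ z has order 24 in GF(5)[z]/(f), i.e. z^(24/q) ≠ 1 for each prime q | 24.
z^(12) mod f = 4.
z^(8) mod f = 1
Since z^(8) = 1, the order of z divides 8 < 24; not primitive.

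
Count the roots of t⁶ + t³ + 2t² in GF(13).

1

Write h(t) = t⁶ + t³ + 2t².
Evaluate at each of the 13 elements of GF(13):
h(0) = 0 → root; h(1) = 4; h(2) = 2; h(3) = 7; h(4) = 6; h(5) = 5; h(6) = 1; h(7) = 11; h(8) = 2; h(9) = 8; h(10) = 5; h(11) = 12; h(12) = 2.
Roots: {0}.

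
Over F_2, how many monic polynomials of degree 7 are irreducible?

The number of monic irreducibles of degree 7 over GF(2) is (1/7)·Σ_{d∣7} μ(7/d) 2^d.
Divisors of 7: 1, 7; μ(7/d) for each: -1, 1.
Σ = − 2^1 + 2^7 = 126.
N = 126/7 = 18.

18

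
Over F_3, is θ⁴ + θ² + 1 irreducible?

No

Write P(θ) = θ⁴ + θ² + 1.
Check for roots in F_3: P(0) = 1; P(1) = 0 → root; P(2) = 0 → root.
P(1) = 0, so (θ − 1) divides P(θ); P is reducible.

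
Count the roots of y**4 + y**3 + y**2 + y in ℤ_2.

Write g(y) = y**4 + y**3 + y**2 + y.
Evaluate at each of the 2 elements of ℤ_2:
g(0) = 0 → root; g(1) = 0 → root.
Roots: {0, 1}.

2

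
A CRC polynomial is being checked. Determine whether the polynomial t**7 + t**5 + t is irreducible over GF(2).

Write P(t) = t**7 + t**5 + t.
Check for roots in GF(2): P(0) = 0 → root; P(1) = 1.
P(0) = 0, so (t) divides P(t); P is reducible.

No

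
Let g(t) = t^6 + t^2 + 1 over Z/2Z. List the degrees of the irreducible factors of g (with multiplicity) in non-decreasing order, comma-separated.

3, 3

Roots in Z/2Z: g(0) = 1; g(1) = 1.
Complete factorization: g(t) = (t^3 + t + 1)^2.
Factor degrees with multiplicity: 3 + 3 = 6.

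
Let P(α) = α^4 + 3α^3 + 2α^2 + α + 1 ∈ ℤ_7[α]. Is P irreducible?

No

Check for roots in ℤ_7: P(0) = 1; P(1) = 1; P(2) = 2; P(3) = 2; P(4) = 2; P(5) = 6; P(6) = 0 → root.
P(6) = 0, so (α − 6) divides P(α); P is reducible.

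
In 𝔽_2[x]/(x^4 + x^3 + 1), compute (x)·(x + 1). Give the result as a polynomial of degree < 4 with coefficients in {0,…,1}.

Multiply in 𝔽_2[x]: (x)·(x + 1) = x^2 + x.
Reduced: x^2 + x.

x^2 + x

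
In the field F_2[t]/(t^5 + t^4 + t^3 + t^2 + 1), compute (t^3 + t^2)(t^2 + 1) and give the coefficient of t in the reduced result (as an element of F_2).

Multiply in F_2[t]: (t^3 + t^2)·(t^2 + 1) = t^5 + t^4 + t^3 + t^2.
Reduce using t^5 ≡ t^4 + t^3 + t^2 + 1 (mod t^5 + t^4 + t^3 + t^2 + 1).
Reduced: 1.

0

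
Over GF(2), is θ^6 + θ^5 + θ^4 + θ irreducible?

No

Write m(θ) = θ^6 + θ^5 + θ^4 + θ.
Check for roots in GF(2): m(0) = 0 → root; m(1) = 0 → root.
m(0) = 0, so (θ) divides m(θ); m is reducible.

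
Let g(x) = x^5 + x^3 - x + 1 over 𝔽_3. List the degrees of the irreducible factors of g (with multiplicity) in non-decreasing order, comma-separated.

Roots in 𝔽_3: g(0) = 1; g(1) = 2; g(2) = 0 → root.
Linear factors from roots: (x + 1).
Complete factorization: g(x) = (x + 1)·(x^2 + x - 1)^2.
Factor degrees with multiplicity: 1 + 2 + 2 = 5.

1, 2, 2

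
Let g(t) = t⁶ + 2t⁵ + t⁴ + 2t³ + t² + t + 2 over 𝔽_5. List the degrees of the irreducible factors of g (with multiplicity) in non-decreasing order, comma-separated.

Roots in 𝔽_5: g(0) = 2; g(1) = 0 → root; g(2) = 3; g(3) = 4; g(4) = 0 → root.
Linear factors from roots: (t + 4), (t + 1).
Complete factorization: g(t) = (t + 4)·(t + 1)^2·(t³ + t² + t + 3).
Factor degrees with multiplicity: 1 + 1 + 1 + 3 = 6.

1, 1, 1, 3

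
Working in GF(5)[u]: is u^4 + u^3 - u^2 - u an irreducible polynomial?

No

Write h(u) = u^4 + u^3 - u^2 - u.
Check for roots in GF(5): h(0) = 0 → root; h(1) = 0 → root; h(2) = 3; h(3) = 1; h(4) = 0 → root.
h(0) = 0, so (u) divides h(u); h is reducible.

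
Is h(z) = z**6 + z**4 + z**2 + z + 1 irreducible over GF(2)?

Yes

Check for roots in GF(2): h(0) = 1; h(1) = 1.
No roots, so no linear factors.
Monic irreducibles of degree 2 over GF(2): z**2 + z + 1.
None of them divide h (all give nonzero remainder).
Monic irreducibles of degree 3 over GF(2): z**3 + z + 1, z**3 + z**2 + 1.
None of them divide h (all give nonzero remainder).
No irreducible factor of degree ≤ 3 exists, so h is irreducible over GF(2).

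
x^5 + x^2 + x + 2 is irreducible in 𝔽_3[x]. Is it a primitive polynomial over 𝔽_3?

Write f(x) = x^5 + x^2 + x + 2.
|GF(3^5)^×| = 3^5 − 1 = 242. Prime factorization: 242 = 2·11^2.
f is primitive ⇔ x has order 242 in GF(3)[x]/(f), i.e. x^(242/q) ≠ 1 for each prime q | 242.
x^(121) mod f = 1
x^(22) mod f = x^4 + 2x^3 + 2x^2 + 2x.
Since x^(121) = 1, the order of x divides 121 < 242; not primitive.

No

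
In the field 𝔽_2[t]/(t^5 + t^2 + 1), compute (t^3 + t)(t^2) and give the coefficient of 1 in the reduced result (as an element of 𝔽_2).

1

Multiply in 𝔽_2[t]: (t^3 + t)·(t^2) = t^5 + t^3.
Reduce using t^5 ≡ t^2 + 1 (mod t^5 + t^2 + 1).
Reduced: t^3 + t^2 + 1.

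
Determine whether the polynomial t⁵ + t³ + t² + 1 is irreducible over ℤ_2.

No

Write h(t) = t⁵ + t³ + t² + 1.
Check for roots in ℤ_2: h(0) = 1; h(1) = 0 → root.
h(1) = 0, so (t − 1) divides h(t); h is reducible.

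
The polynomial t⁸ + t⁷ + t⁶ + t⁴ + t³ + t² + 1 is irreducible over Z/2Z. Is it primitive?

No

Write f(t) = t⁸ + t⁷ + t⁶ + t⁴ + t³ + t² + 1.
|GF(2^8)^×| = 2^8 − 1 = 255. Prime factorization: 255 = 3·5·17.
f is primitive ⇔ t has order 255 in GF(2)[t]/(f), i.e. t^(255/q) ≠ 1 for each prime q | 255.
t^(85) mod f = 1
t^(51) mod f = t⁶ + t³.
t^(15) mod f = t⁷ + t⁶ + t⁴ + t³ + t² + t.
Since t^(85) = 1, the order of t divides 85 < 255; not primitive.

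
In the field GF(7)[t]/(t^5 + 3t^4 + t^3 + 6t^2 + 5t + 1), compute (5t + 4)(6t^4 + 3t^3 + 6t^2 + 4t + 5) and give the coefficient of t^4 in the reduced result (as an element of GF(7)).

Multiply in GF(7)[t]: (5t + 4)·(6t^4 + 3t^3 + 6t^2 + 4t + 5) = 2t^5 + 4t^4 + 2t^2 + 6t + 6.
Reduce using t^5 ≡ 4t^4 + 6t^3 + t^2 + 2t + 6 (mod t^5 + 3t^4 + t^3 + 6t^2 + 5t + 1).
Reduced: 5t^4 + 5t^3 + 4t^2 + 3t + 4.

5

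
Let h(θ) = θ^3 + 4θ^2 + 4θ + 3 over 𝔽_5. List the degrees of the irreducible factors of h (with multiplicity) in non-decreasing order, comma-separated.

Roots in 𝔽_5: h(0) = 3; h(1) = 2; h(2) = 0 → root; h(3) = 3; h(4) = 2.
Linear factors from roots: (θ + 3).
Complete factorization: h(θ) = (θ + 3)·(θ^2 + θ + 1).
Factor degrees with multiplicity: 1 + 2 = 3.

1, 2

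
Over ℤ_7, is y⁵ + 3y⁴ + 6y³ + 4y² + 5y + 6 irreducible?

Write m(y) = y⁵ + 3y⁴ + 6y³ + 4y² + 5y + 6.
Check for roots in ℤ_7: m(0) = 6; m(1) = 4; m(2) = 6; m(3) = 5; m(4) = 5; m(5) = 1; m(6) = 1.
No roots, so no linear factors.
Degree-2 irreducible divisors: test the 21 monic irreducibles of degree 2 over GF(7).
None of them divide m (all give nonzero remainder).
No irreducible factor of degree ≤ 2 exists, so m is irreducible over GF(7).

Yes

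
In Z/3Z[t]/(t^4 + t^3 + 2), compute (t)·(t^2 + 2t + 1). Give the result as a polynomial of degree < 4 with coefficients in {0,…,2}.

Multiply in Z/3Z[t]: (t)·(t^2 + 2t + 1) = t^3 + 2t^2 + t.
Reduced: t^3 + 2t^2 + t.

t^3 + 2t^2 + t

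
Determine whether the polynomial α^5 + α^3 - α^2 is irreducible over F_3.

No

Write m(α) = α^5 + α^3 - α^2.
Check for roots in F_3: m(0) = 0 → root; m(1) = 1; m(2) = 0 → root.
m(0) = 0, so (α) divides m(α); m is reducible.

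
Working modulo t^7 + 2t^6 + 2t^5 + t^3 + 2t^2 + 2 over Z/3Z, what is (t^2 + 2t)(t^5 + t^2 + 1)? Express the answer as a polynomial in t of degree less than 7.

t^5 + t^4 + t^3 + 2t^2 + 2t + 1

Multiply in Z/3Z[t]: (t^2 + 2t)·(t^5 + t^2 + 1) = t^7 + 2t^6 + t^4 + 2t^3 + t^2 + 2t.
Reduce using t^7 ≡ t^6 + t^5 + 2t^3 + t^2 + 1 (mod t^7 + 2t^6 + 2t^5 + t^3 + 2t^2 + 2).
Reduced: t^5 + t^4 + t^3 + 2t^2 + 2t + 1.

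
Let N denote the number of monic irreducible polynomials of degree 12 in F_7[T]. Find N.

1153430600

The number of monic irreducibles of degree 12 over GF(7) is (1/12)·Σ_{d∣12} μ(12/d) 7^d.
Divisors of 12: 1, 2, 3, 4, 6, 12; μ(12/d) for each: 0, 1, 0, -1, -1, 1.
Σ = 7^2 − 7^4 − 7^6 + 7^12 = 13841167200.
N = 13841167200/12 = 1153430600.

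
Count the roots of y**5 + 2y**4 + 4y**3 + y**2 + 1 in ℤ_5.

0

Write h(y) = y**5 + 2y**4 + 4y**3 + y**2 + 1.
Evaluate at each of the 5 elements of ℤ_5:
h(0) = 1; h(1) = 4; h(2) = 1; h(3) = 3; h(4) = 4.
No element is a root.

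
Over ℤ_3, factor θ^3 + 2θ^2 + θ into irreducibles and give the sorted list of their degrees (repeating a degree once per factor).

Write g(θ) = θ^3 + 2θ^2 + θ.
Roots in ℤ_3: g(0) = 0 → root; g(1) = 1; g(2) = 0 → root.
Linear factors from roots: (θ), (θ + 1).
Complete factorization: g(θ) = (θ)·(θ + 1)^2.
Factor degrees with multiplicity: 1 + 1 + 1 = 3.

1, 1, 1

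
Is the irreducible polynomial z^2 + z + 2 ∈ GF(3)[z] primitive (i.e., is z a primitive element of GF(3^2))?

Yes

Write f(z) = z^2 + z + 2.
|GF(3^2)^×| = 3^2 − 1 = 8. Prime factorization: 8 = 2^3.
f is primitive ⇔ z has order 8 in GF(3)[z]/(f), i.e. z^(8/q) ≠ 1 for each prime q | 8.
z^(4) mod f = 2.
None equal 1, so z has full order 8; f is primitive.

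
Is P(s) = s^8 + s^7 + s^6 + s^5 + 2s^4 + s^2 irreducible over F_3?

Check for roots in F_3: P(0) = 0 → root; P(1) = 1; P(2) = 0 → root.
P(0) = 0, so (s) divides P(s); P is reducible.

No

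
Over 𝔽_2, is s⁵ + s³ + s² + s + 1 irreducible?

Write P(s) = s⁵ + s³ + s² + s + 1.
Check for roots in 𝔽_2: P(0) = 1; P(1) = 1.
No roots, so no linear factors.
Monic irreducibles of degree 2 over GF(2): s² + s + 1.
None of them divide P (all give nonzero remainder).
No irreducible factor of degree ≤ 2 exists, so P is irreducible over GF(2).

Yes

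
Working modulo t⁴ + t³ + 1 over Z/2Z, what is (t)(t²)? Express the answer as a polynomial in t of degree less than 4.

Multiply in Z/2Z[t]: (t)·(t²) = t³.
Reduced: t³.

t^3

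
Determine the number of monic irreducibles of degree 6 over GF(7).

19544

The number of monic irreducibles of degree 6 over GF(7) is (1/6)·Σ_{d∣6} μ(6/d) 7^d.
Divisors of 6: 1, 2, 3, 6; μ(6/d) for each: 1, -1, -1, 1.
Σ = 7^1 − 7^2 − 7^3 + 7^6 = 117264.
N = 117264/6 = 19544.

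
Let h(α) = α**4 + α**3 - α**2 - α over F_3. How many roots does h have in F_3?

Evaluate at each of the 3 elements of F_3:
h(0) = 0 → root; h(1) = 0 → root; h(2) = 0 → root.
Roots: {0, 1, 2}.

3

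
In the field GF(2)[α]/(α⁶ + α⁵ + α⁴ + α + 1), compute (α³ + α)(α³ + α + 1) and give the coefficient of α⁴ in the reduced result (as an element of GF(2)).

1

Multiply in GF(2)[α]: (α³ + α)·(α³ + α + 1) = α⁶ + α³ + α² + α.
Reduce using α⁶ ≡ α⁵ + α⁴ + α + 1 (mod α⁶ + α⁵ + α⁴ + α + 1).
Reduced: α⁵ + α⁴ + α³ + α² + 1.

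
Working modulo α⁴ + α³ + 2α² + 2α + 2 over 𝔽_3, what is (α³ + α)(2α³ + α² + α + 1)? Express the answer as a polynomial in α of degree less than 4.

2α^2

Multiply in 𝔽_3[α]: (α³ + α)·(2α³ + α² + α + 1) = 2α⁶ + α⁵ + 2α³ + α² + α.
Reduce using α⁴ ≡ 2α³ + α² + α + 1 (mod α⁴ + α³ + 2α² + 2α + 2).
Reduced: 2α².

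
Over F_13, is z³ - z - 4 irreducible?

Write m(z) = z³ - z - 4.
Check each element of F_13 for a root: m(0)=9, m(1)=9, m(2)=2, m(3)=7, m(4)=4, m(5)=12, m(6)=11, m(7)=7, m(8)=6, m(9)=1, m(10)=11, m(11)=3, m(12)=9.
No roots. A degree-3 polynomial over a field with no linear factor is irreducible.

Yes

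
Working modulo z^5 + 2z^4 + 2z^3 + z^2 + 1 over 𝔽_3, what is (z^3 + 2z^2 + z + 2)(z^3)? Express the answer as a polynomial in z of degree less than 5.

2z^4 + z^3 + 2z

Multiply in 𝔽_3[z]: (z^3 + 2z^2 + z + 2)·(z^3) = z^6 + 2z^5 + z^4 + 2z^3.
Reduce using z^5 ≡ z^4 + z^3 + 2z^2 + 2 (mod z^5 + 2z^4 + 2z^3 + z^2 + 1).
Reduced: 2z^4 + z^3 + 2z.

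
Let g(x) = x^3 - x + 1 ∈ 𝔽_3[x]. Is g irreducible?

Check for roots in 𝔽_3: g(0) = 1; g(1) = 1; g(2) = 1.
No roots. A degree-3 polynomial over a field with no linear factor is irreducible.

Yes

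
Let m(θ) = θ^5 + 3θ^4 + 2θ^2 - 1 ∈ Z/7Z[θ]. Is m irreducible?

Check for roots in Z/7Z: m(0) = 6; m(1) = 5; m(2) = 3; m(3) = 6; m(4) = 3; m(5) = 2; m(6) = 3.
No roots, so no linear factors.
Degree-2 irreducible divisors: test the 21 monic irreducibles of degree 2 over GF(7).
None of them divide m (all give nonzero remainder).
No irreducible factor of degree ≤ 2 exists, so m is irreducible over GF(7).

Yes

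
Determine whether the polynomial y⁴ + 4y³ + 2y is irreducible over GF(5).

Write f(y) = y⁴ + 4y³ + 2y.
Check for roots in GF(5): f(0) = 0 → root; f(1) = 2; f(2) = 2; f(3) = 0 → root; f(4) = 0 → root.
f(0) = 0, so (y) divides f(y); f is reducible.

No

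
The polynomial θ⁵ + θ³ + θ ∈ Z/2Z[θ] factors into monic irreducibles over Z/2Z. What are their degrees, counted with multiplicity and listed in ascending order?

1, 2, 2

Write h(θ) = θ⁵ + θ³ + θ.
Roots in Z/2Z: h(0) = 0 → root; h(1) = 1.
Linear factors from roots: (θ).
Complete factorization: h(θ) = (θ)·(θ² + θ + 1)^2.
Factor degrees with multiplicity: 1 + 2 + 2 = 5.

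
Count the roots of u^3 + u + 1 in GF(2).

0

Write P(u) = u^3 + u + 1.
Evaluate at each of the 2 elements of GF(2):
P(0) = 1; P(1) = 1.
No element is a root.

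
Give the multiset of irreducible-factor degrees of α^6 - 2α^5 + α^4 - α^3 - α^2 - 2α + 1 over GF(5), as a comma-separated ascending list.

Write h(α) = α^6 - 2α^5 + α^4 - α^3 - α^2 - 2α + 1.
Roots in GF(5): h(0) = 1; h(1) = 2; h(2) = 1; h(3) = 3; h(4) = 2.
Complete factorization: h(α) = (α^2 + 2α - 1)·(α^4 + α^3 - 1).
Factor degrees with multiplicity: 2 + 4 = 6.

2, 4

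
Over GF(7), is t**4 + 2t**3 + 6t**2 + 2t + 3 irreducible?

Write h(t) = t**4 + 2t**3 + 6t**2 + 2t + 3.
Check for roots in GF(7): h(0) = 3; h(1) = 0 → root; h(2) = 0 → root; h(3) = 2; h(4) = 1; h(5) = 2; h(6) = 6.
h(1) = 0, so (t − 1) divides h(t); h is reducible.

No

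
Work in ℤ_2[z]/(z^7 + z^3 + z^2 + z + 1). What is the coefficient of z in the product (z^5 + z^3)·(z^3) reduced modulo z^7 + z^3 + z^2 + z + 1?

1

Multiply in ℤ_2[z]: (z^5 + z^3)·(z^3) = z^8 + z^6.
Reduce using z^7 ≡ z^3 + z^2 + z + 1 (mod z^7 + z^3 + z^2 + z + 1).
Reduced: z^6 + z^4 + z^3 + z^2 + z.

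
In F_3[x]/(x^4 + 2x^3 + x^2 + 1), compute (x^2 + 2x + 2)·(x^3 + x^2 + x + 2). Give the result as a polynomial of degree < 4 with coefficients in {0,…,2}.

Multiply in F_3[x]: (x^2 + 2x + 2)·(x^3 + x^2 + x + 2) = x^5 + 2x^3 + 1.
Reduce using x^4 ≡ x^3 + 2x^2 + 2 (mod x^4 + 2x^3 + x^2 + 1).
Reduced: 2x^3 + 2x^2 + 2x.

2x^3 + 2x^2 + 2x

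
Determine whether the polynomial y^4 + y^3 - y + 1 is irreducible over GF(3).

Yes

Write h(y) = y^4 + y^3 - y + 1.
Check for roots in GF(3): h(0) = 1; h(1) = 2; h(2) = 2.
No roots, so no linear factors.
Monic irreducibles of degree 2 over GF(3): y^2 + 1, y^2 + y - 1, y^2 - y - 1.
None of them divide h (all give nonzero remainder).
No irreducible factor of degree ≤ 2 exists, so h is irreducible over GF(3).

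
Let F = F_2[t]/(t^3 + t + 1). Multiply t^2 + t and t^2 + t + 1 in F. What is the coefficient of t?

0

Multiply in F_2[t]: (t^2 + t)·(t^2 + t + 1) = t^4 + t.
Reduce using t^3 ≡ t + 1 (mod t^3 + t + 1).
Reduced: t^2.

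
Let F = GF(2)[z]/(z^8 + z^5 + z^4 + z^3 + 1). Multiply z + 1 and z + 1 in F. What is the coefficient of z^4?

Multiply in GF(2)[z]: (z + 1)·(z + 1) = z^2 + 1.
Reduced: z^2 + 1.

0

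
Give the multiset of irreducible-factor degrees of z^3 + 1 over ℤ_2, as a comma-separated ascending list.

Write g(z) = z^3 + 1.
Roots in ℤ_2: g(0) = 1; g(1) = 0 → root.
Linear factors from roots: (z + 1).
Complete factorization: g(z) = (z + 1)·(z^2 + z + 1).
Factor degrees with multiplicity: 1 + 2 = 3.

1, 2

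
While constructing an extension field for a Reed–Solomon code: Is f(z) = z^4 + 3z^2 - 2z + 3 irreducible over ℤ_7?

Check for roots in ℤ_7: f(0) = 3; f(1) = 5; f(2) = 6; f(3) = 0 → root; f(4) = 5; f(5) = 0 → root; f(6) = 2.
f(3) = 0, so (z − 3) divides f(z); f is reducible.

No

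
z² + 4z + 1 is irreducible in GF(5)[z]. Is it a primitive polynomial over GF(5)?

Write f(z) = z² + 4z + 1.
|GF(5^2)^×| = 5^2 − 1 = 24. Prime factorization: 24 = 2^3·3.
f is primitive ⇔ z has order 24 in GF(5)[z]/(f), i.e. z^(24/q) ≠ 1 for each prime q | 24.
z^(12) mod f = 1
z^(8) mod f = z + 4.
Since z^(12) = 1, the order of z divides 12 < 24; not primitive.

No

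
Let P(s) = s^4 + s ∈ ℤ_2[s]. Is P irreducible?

No

Check for roots in ℤ_2: P(0) = 0 → root; P(1) = 0 → root.
P(0) = 0, so (s) divides P(s); P is reducible.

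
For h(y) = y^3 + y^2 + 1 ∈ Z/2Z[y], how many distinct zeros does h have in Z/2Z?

0

Evaluate at each of the 2 elements of Z/2Z:
h(0) = 1; h(1) = 1.
No element is a root.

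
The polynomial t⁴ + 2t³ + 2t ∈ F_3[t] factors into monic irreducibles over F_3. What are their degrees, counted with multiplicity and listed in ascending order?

Write h(t) = t⁴ + 2t³ + 2t.
Roots in F_3: h(0) = 0 → root; h(1) = 2; h(2) = 0 → root.
Linear factors from roots: (t), (t + 1).
Complete factorization: h(t) = (t)·(t + 1)·(t² + t + 2).
Factor degrees with multiplicity: 1 + 1 + 2 = 4.

1, 1, 2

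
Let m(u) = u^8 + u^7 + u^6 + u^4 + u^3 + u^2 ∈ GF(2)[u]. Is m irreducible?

No

Check for roots in GF(2): m(0) = 0 → root; m(1) = 0 → root.
m(0) = 0, so (u) divides m(u); m is reducible.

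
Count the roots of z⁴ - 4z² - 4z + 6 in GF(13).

2

Write h(z) = z⁴ - 4z² - 4z + 6.
Evaluate at each of the 13 elements of GF(13):
h(0) = 6; h(1) = 12; h(2) = 11; h(3) = 0 → root; h(4) = 0 → root; h(5) = 4; h(6) = 3; h(7) = 12; h(8) = 5; h(9) = 6; h(10) = 11; h(11) = 1; h(12) = 7.
Roots: {3, 4}.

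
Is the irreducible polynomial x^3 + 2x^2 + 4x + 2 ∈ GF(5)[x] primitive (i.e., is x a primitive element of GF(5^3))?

Write f(x) = x^3 + 2x^2 + 4x + 2.
|GF(5^3)^×| = 5^3 − 1 = 124. Prime factorization: 124 = 2^2·31.
f is primitive ⇔ x has order 124 in GF(5)[x]/(f), i.e. x^(124/q) ≠ 1 for each prime q | 124.
x^(62) mod f = 4.
x^(4) mod f = x + 4.
None equal 1, so x has full order 124; f is primitive.

Yes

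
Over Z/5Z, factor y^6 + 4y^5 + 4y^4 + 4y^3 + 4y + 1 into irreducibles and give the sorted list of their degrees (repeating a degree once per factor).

Write h(y) = y^6 + 4y^5 + 4y^4 + 4y^3 + 4y + 1.
Roots in Z/5Z: h(0) = 1; h(1) = 3; h(2) = 2; h(3) = 1; h(4) = 4.
Complete factorization: h(y) = (y^6 + 4y^5 + 4y^4 + 4y^3 + 4y + 1).
Factor degrees with multiplicity: 6 = 6.

6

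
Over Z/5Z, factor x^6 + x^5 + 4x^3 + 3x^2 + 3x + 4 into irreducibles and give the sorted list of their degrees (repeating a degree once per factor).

Write h(x) = x^6 + x^5 + 4x^3 + 3x^2 + 3x + 4.
Roots in Z/5Z: h(0) = 4; h(1) = 1; h(2) = 0 → root; h(3) = 0 → root; h(4) = 0 → root.
Linear factors from roots: (x + 3), (x + 2), (x + 1).
Complete factorization: h(x) = (x + 1)·(x + 2)·(x + 3)^2·(x^2 + 2x + 3).
Factor degrees with multiplicity: 1 + 1 + 1 + 1 + 2 = 6.

1, 1, 1, 1, 2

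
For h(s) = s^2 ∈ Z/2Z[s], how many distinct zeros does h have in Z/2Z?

Evaluate at each of the 2 elements of Z/2Z:
h(0) = 0 → root; h(1) = 1.
Roots: {0}.

1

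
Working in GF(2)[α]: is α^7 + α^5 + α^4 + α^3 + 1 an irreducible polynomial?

Yes

Write P(α) = α^7 + α^5 + α^4 + α^3 + 1.
Check for roots in GF(2): P(0) = 1; P(1) = 1.
No roots, so no linear factors.
Monic irreducibles of degree 2 over GF(2): α^2 + α + 1.
None of them divide P (all give nonzero remainder).
Monic irreducibles of degree 3 over GF(2): α^3 + α + 1, α^3 + α^2 + 1.
None of them divide P (all give nonzero remainder).
No irreducible factor of degree ≤ 3 exists, so P is irreducible over GF(2).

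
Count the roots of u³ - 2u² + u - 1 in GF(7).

Write g(u) = u³ - 2u² + u - 1.
Evaluate at each of the 7 elements of GF(7):
g(0) = 6; g(1) = 6; g(2) = 1; g(3) = 4; g(4) = 0 → root; g(5) = 2; g(6) = 2.
Roots: {4}.

1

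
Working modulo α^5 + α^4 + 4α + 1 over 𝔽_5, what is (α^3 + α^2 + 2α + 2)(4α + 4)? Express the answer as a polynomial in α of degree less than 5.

4α^4 + 3α^3 + 2α^2 + α + 3

Multiply in 𝔽_5[α]: (α^3 + α^2 + 2α + 2)·(4α + 4) = 4α^4 + 3α^3 + 2α^2 + α + 3.
Reduced: 4α^4 + 3α^3 + 2α^2 + α + 3.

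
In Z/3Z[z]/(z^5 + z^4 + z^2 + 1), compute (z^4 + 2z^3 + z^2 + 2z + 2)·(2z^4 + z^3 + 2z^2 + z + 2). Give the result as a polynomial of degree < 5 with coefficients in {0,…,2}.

Multiply in Z/3Z[z]: (z^4 + 2z^3 + z^2 + 2z + 2)·(2z^4 + z^3 + 2z^2 + z + 2) = 2z^8 + 2z^7 + z^5 + 2z^3 + 2z^2 + 1.
Reduce using z^5 ≡ 2z^4 + 2z^2 + 2 (mod z^5 + z^4 + z^2 + 1).
Reduced: z^4 + 2.

z^4 + 2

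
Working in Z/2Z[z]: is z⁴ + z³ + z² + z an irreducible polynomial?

No

Write f(z) = z⁴ + z³ + z² + z.
Check for roots in Z/2Z: f(0) = 0 → root; f(1) = 0 → root.
f(0) = 0, so (z) divides f(z); f is reducible.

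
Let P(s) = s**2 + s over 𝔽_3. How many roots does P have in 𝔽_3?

2

Evaluate at each of the 3 elements of 𝔽_3:
P(0) = 0 → root; P(1) = 2; P(2) = 0 → root.
Roots: {0, 2}.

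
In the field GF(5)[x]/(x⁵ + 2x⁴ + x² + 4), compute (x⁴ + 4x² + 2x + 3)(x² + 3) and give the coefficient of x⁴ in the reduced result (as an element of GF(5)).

Multiply in GF(5)[x]: (x⁴ + 4x² + 2x + 3)·(x² + 3) = x⁶ + 2x⁴ + 2x³ + x + 4.
Reduce using x⁵ ≡ 3x⁴ + 4x² + 1 (mod x⁵ + 2x⁴ + x² + 4).
Reduced: x⁴ + x³ + 2x² + 2x + 2.

1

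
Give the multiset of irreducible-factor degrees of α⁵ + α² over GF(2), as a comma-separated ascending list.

Write h(α) = α⁵ + α².
Roots in GF(2): h(0) = 0 → root; h(1) = 0 → root.
Linear factors from roots: (α), (α + 1).
Complete factorization: h(α) = (α + 1)·(α)^2·(α² + α + 1).
Factor degrees with multiplicity: 1 + 1 + 1 + 2 = 5.

1, 1, 1, 2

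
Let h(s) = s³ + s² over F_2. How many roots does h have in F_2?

2

Evaluate at each of the 2 elements of F_2:
h(0) = 0 → root; h(1) = 0 → root.
Roots: {0, 1}.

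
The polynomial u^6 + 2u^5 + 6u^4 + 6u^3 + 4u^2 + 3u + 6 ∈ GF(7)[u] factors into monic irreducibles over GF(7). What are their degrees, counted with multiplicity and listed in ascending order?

1, 2, 3

Write g(u) = u^6 + 2u^5 + 6u^4 + 6u^3 + 4u^2 + 3u + 6.
Linear factors from roots: (u + 6).
Complete factorization: g(u) = (u + 6)·(u^2 + 5u + 2)·(u^3 + 5u^2 + 3u + 4).
Factor degrees with multiplicity: 1 + 2 + 3 = 6.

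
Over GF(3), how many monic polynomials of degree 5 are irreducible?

Gauss's count: N_{3}(5) = (1/5) Σ_{d|5} μ(5/d)·3^d.
Divisors of 5: 1, 5; μ(5/d) for each: -1, 1.
Σ = − 3^1 + 3^5 = 240.
N = 240/5 = 48.

48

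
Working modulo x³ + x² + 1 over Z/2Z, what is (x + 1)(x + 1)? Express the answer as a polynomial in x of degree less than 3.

Multiply in Z/2Z[x]: (x + 1)·(x + 1) = x² + 1.
Reduced: x² + 1.

x^2 + 1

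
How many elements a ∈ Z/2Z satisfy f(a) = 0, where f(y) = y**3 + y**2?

2

Evaluate at each of the 2 elements of Z/2Z:
f(0) = 0 → root; f(1) = 0 → root.
Roots: {0, 1}.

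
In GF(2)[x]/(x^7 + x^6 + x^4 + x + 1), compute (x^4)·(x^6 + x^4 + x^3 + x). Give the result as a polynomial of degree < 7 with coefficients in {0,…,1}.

Multiply in GF(2)[x]: (x^4)·(x^6 + x^4 + x^3 + x) = x^10 + x^8 + x^7 + x^5.
Reduce using x^7 ≡ x^6 + x^4 + x + 1 (mod x^7 + x^6 + x^4 + x + 1).
Reduced: x^6 + x^5 + x^4 + x^2.

x^6 + x^5 + x^4 + x^2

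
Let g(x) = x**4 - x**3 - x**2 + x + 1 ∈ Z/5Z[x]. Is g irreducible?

Check for roots in Z/5Z: g(0) = 1; g(1) = 1; g(2) = 2; g(3) = 4; g(4) = 1.
No roots, so no linear factors.
Degree-2 irreducible divisors: test the 10 monic irreducibles of degree 2 over GF(5).
None of them divide g (all give nonzero remainder).
No irreducible factor of degree ≤ 2 exists, so g is irreducible over GF(5).

Yes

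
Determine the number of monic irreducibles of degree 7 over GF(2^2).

x^(4^7) − x is the product of all monic irreducibles of degree dividing 7; Möbius inversion gives N = (1/7) Σ μ(7/d)·4^d.
Divisors of 7: 1, 7; μ(7/d) for each: -1, 1.
Σ = − 4^1 + 4^7 = 16380.
N = 16380/7 = 2340.

2340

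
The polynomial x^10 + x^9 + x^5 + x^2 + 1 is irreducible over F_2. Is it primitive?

Yes

Write f(x) = x^10 + x^9 + x^5 + x^2 + 1.
|GF(2^10)^×| = 2^10 − 1 = 1023. Prime factorization: 1023 = 3·11·31.
f is primitive ⇔ x has order 1023 in GF(2)[x]/(f), i.e. x^(1023/q) ≠ 1 for each prime q | 1023.
x^(341) mod f = x^7 + x^4 + x^2 + x.
x^(93) mod f = x^7 + x^6 + x^4 + x^3 + 1.
x^(33) mod f = x^9 + x^7 + x^6 + x^5 + x^3 + x^2 + 1.
None equal 1, so x has full order 1023; f is primitive.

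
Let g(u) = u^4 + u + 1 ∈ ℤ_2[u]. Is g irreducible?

Yes

Check for roots in ℤ_2: g(0) = 1; g(1) = 1.
No roots, so no linear factors.
Monic irreducibles of degree 2 over GF(2): u^2 + u + 1.
None of them divide g (all give nonzero remainder).
No irreducible factor of degree ≤ 2 exists, so g is irreducible over GF(2).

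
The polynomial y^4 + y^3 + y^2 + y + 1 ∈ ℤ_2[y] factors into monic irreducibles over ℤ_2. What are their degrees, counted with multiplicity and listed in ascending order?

4

Write h(y) = y^4 + y^3 + y^2 + y + 1.
Roots in ℤ_2: h(0) = 1; h(1) = 1.
Complete factorization: h(y) = (y^4 + y^3 + y^2 + y + 1).
Factor degrees with multiplicity: 4 = 4.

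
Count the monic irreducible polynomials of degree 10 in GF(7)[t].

28245840

Gauss's count: N_{7}(10) = (1/10) Σ_{d|10} μ(10/d)·7^d.
Divisors of 10: 1, 2, 5, 10; μ(10/d) for each: 1, -1, -1, 1.
Σ = 7^1 − 7^2 − 7^5 + 7^10 = 282458400.
N = 282458400/10 = 28245840.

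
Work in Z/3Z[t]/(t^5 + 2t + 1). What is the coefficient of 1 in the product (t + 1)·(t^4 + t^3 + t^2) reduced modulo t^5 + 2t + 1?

Multiply in Z/3Z[t]: (t + 1)·(t^4 + t^3 + t^2) = t^5 + 2t^4 + 2t^3 + t^2.
Reduce using t^5 ≡ t + 2 (mod t^5 + 2t + 1).
Reduced: 2t^4 + 2t^3 + t^2 + t + 2.

2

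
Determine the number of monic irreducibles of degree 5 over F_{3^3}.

2869776

By the necklace-counting formula, N_27(5) = (1/5) Σ_{d|5} μ(5/d)·27^d.
Divisors of 5: 1, 5; μ(5/d) for each: -1, 1.
Σ = − 27^1 + 27^5 = 14348880.
N = 14348880/5 = 2869776.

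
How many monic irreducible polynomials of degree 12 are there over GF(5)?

The number of monic irreducibles of degree 12 over GF(5) is (1/12)·Σ_{d∣12} μ(12/d) 5^d.
Divisors of 12: 1, 2, 3, 4, 6, 12; μ(12/d) for each: 0, 1, 0, -1, -1, 1.
Σ = 5^2 − 5^4 − 5^6 + 5^12 = 244124400.
N = 244124400/12 = 20343700.

20343700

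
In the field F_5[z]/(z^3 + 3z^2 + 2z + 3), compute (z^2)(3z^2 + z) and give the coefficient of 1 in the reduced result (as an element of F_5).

Multiply in F_5[z]: (z^2)·(3z^2 + z) = 3z^4 + z^3.
Reduce using z^3 ≡ 2z^2 + 3z + 2 (mod z^3 + 3z^2 + 2z + 3).
Reduced: 3z^2 + 2z + 4.

4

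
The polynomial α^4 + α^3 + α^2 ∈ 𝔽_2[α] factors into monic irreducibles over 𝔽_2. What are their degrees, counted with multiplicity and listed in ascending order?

1, 1, 2

Write g(α) = α^4 + α^3 + α^2.
Roots in 𝔽_2: g(0) = 0 → root; g(1) = 1.
Linear factors from roots: (α).
Complete factorization: g(α) = (α)^2·(α^2 + α + 1).
Factor degrees with multiplicity: 1 + 1 + 2 = 4.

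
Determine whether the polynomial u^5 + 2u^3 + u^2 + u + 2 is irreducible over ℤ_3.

Yes

Write h(u) = u^5 + 2u^3 + u^2 + u + 2.
Check for roots in ℤ_3: h(0) = 2; h(1) = 1; h(2) = 2.
No roots, so no linear factors.
Monic irreducibles of degree 2 over GF(3): u^2 + 1, u^2 + u + 2, u^2 + 2u + 2.
None of them divide h (all give nonzero remainder).
No irreducible factor of degree ≤ 2 exists, so h is irreducible over GF(3).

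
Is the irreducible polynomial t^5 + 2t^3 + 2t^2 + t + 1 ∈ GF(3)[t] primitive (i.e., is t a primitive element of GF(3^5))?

Yes

Write f(t) = t^5 + 2t^3 + 2t^2 + t + 1.
|GF(3^5)^×| = 3^5 − 1 = 242. Prime factorization: 242 = 2·11^2.
f is primitive ⇔ t has order 242 in GF(3)[t]/(f), i.e. t^(242/q) ≠ 1 for each prime q | 242.
t^(121) mod f = 2.
t^(22) mod f = t^3 + t^2.
None equal 1, so t has full order 242; f is primitive.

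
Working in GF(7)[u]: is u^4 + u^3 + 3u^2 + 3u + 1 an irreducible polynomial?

Yes

Write f(u) = u^4 + u^3 + 3u^2 + 3u + 1.
Check for roots in GF(7): f(0) = 1; f(1) = 2; f(2) = 1; f(3) = 5; f(4) = 3; f(5) = 1; f(6) = 1.
No roots, so no linear factors.
Degree-2 irreducible divisors: test the 21 monic irreducibles of degree 2 over GF(7).
None of them divide f (all give nonzero remainder).
No irreducible factor of degree ≤ 2 exists, so f is irreducible over GF(7).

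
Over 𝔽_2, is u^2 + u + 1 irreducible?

Yes

Write g(u) = u^2 + u + 1.
Check for roots in 𝔽_2: g(0) = 1; g(1) = 1.
No roots. A degree-2 polynomial over a field with no linear factor is irreducible.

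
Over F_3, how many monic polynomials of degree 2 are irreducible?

x^(3^2) − x is the product of all monic irreducibles of degree dividing 2; Möbius inversion gives N = (1/2) Σ μ(2/d)·3^d.
Divisors of 2: 1, 2; μ(2/d) for each: -1, 1.
Σ = − 3^1 + 3^2 = 6.
N = 6/2 = 3.

3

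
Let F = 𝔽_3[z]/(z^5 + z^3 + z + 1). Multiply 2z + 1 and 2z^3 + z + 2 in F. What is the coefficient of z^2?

Multiply in 𝔽_3[z]: (2z + 1)·(2z^3 + z + 2) = z^4 + 2z^3 + 2z^2 + 2z + 2.
Reduced: z^4 + 2z^3 + 2z^2 + 2z + 2.

2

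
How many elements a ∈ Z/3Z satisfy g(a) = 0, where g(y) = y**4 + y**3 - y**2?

Evaluate at each of the 3 elements of Z/3Z:
g(0) = 0 → root; g(1) = 1; g(2) = 2.
Roots: {0}.

1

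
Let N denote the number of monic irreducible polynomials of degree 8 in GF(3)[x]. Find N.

The number of monic irreducibles of degree 8 over GF(3) is (1/8)·Σ_{d∣8} μ(8/d) 3^d.
Divisors of 8: 1, 2, 4, 8; μ(8/d) for each: 0, 0, -1, 1.
Σ = − 3^4 + 3^8 = 6480.
N = 6480/8 = 810.

810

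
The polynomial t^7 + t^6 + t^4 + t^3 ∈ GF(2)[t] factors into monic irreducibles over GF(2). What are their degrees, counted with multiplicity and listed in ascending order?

1, 1, 1, 1, 1, 2

Write h(t) = t^7 + t^6 + t^4 + t^3.
Roots in GF(2): h(0) = 0 → root; h(1) = 0 → root.
Linear factors from roots: (t), (t + 1).
Complete factorization: h(t) = (t + 1)^2·(t)^3·(t^2 + t + 1).
Factor degrees with multiplicity: 1 + 1 + 1 + 1 + 1 + 2 = 7.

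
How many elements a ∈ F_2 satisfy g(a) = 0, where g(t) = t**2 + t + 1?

Evaluate at each of the 2 elements of F_2:
g(0) = 1; g(1) = 1.
No element is a root.

0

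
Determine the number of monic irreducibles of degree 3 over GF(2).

2

By the necklace-counting formula, N_2(3) = (1/3) Σ_{d|3} μ(3/d)·2^d.
Divisors of 3: 1, 3; μ(3/d) for each: -1, 1.
Σ = − 2^1 + 2^3 = 6.
N = 6/3 = 2.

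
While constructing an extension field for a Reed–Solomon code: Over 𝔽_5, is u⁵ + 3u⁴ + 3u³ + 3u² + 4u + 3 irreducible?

Write m(u) = u⁵ + 3u⁴ + 3u³ + 3u² + 4u + 3.
Check for roots in 𝔽_5: m(0) = 3; m(1) = 2; m(2) = 2; m(3) = 4; m(4) = 1.
No roots, so no linear factors.
Degree-2 irreducible divisors: test the 10 monic irreducibles of degree 2 over GF(5).
None of them divide m (all give nonzero remainder).
No irreducible factor of degree ≤ 2 exists, so m is irreducible over GF(5).

Yes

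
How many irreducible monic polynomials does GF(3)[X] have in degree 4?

18

x^(3^4) − x is the product of all monic irreducibles of degree dividing 4; Möbius inversion gives N = (1/4) Σ μ(4/d)·3^d.
Divisors of 4: 1, 2, 4; μ(4/d) for each: 0, -1, 1.
Σ = − 3^2 + 3^4 = 72.
N = 72/4 = 18.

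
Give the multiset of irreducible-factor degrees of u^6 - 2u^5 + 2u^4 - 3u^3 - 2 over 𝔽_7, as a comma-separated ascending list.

1, 1, 1, 3

Write h(u) = u^6 - 2u^5 + 2u^4 - 3u^3 - 2.
Linear factors from roots: (u - 3), (u + 3), (u + 2).
Complete factorization: h(u) = (u + 2)·(u + 3)·(u - 3)·(u^3 + 3u^2 - 2u - 3).
Factor degrees with multiplicity: 1 + 1 + 1 + 3 = 6.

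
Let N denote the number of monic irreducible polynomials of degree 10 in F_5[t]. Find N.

By the necklace-counting formula, N_5(10) = (1/10) Σ_{d|10} μ(10/d)·5^d.
Divisors of 10: 1, 2, 5, 10; μ(10/d) for each: 1, -1, -1, 1.
Σ = 5^1 − 5^2 − 5^5 + 5^10 = 9762480.
N = 9762480/10 = 976248.

976248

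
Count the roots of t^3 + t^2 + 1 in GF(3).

Write g(t) = t^3 + t^2 + 1.
Evaluate at each of the 3 elements of GF(3):
g(0) = 1; g(1) = 0 → root; g(2) = 1.
Roots: {1}.

1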